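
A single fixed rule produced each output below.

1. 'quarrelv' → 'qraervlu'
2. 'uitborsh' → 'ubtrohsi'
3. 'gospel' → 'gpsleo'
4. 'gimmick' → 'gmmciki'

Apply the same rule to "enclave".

What's happening: swap each adjacent pair of characters (1↔2, 3↔4, ...), then move the first character to the end.
Starting from "enclave": after the first operation, "nelcvae"; after the second, "elcvaen".

elcvaen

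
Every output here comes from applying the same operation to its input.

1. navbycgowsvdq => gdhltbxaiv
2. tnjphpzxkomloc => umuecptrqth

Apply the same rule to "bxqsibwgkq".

The rule is to shift every letter 5 places forward in the alphabet (wrapping around), then delete the first 3 characters.
Applying both steps to "bxqsibwgkq": "gcvxngblpv", then "xngblpv".

xngblpv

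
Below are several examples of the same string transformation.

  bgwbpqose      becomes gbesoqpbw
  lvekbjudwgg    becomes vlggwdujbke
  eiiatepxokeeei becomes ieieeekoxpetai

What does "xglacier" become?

gxreical

Each output is the input with this applied: reverse the string, then move the last 2 characters to the front (rotate right by 2).
Starting from "xglacier": after the first operation, "reicalgx"; after the second, "gxreical".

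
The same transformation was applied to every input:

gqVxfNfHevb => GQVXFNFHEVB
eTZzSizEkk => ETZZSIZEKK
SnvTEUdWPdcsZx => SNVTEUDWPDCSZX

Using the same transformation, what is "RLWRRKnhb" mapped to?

The transformation: convert every letter to uppercase.
So "RLWRRKnhb" becomes "RLWRRKNHB".

RLWRRKNHB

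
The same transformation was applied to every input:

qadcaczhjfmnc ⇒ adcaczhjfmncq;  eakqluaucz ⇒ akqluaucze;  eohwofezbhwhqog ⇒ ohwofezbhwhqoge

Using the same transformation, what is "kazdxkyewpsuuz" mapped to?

The transformation: move the first character to the end.
For "kazdxkyewpsuuz" the result is "azdxkyewpsuuzk".

azdxkyewpsuuzk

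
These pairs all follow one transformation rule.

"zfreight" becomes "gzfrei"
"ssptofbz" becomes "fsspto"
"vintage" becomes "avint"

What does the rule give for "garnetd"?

The pattern: delete the last 2 characters, then move the last character to the front.
On "garnetd" that produces "egarn".

egarn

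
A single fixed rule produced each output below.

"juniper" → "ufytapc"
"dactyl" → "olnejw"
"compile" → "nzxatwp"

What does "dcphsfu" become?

onasdqf

Each output is the input with this applied: shift every letter 11 places forward in the alphabet (wrapping around).
So "dcphsfu" becomes "onasdqf".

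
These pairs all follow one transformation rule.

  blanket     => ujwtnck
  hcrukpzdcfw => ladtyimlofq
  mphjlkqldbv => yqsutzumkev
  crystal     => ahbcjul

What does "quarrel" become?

What's happening: move the first character to the end, then shift every letter 9 places forward in the alphabet (wrapping around).
So "quarrel" becomes "djaanuz".

djaanuz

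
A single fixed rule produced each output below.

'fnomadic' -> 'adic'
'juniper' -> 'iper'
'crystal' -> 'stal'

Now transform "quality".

In each case the input is transformed by: keep only the last 4 characters.
For "quality" the result is "lity".

lity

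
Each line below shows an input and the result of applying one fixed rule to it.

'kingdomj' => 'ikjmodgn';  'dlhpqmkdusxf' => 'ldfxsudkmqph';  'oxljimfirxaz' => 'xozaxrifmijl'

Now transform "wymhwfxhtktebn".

ywnbetkthxfwhm

Rule — reverse the string, then move the last 2 characters to the front (rotate right by 2).
Applying that to "wymhwfxhtktebn" gives "ywnbetkthxfwhm".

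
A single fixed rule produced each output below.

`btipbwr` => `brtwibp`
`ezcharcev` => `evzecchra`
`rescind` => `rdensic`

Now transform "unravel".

In each case the input is transformed by: take characters alternately from the front and the back (1st, last, 2nd, 2nd-last, ...).
So "unravel" becomes "ulnerva".

ulnerva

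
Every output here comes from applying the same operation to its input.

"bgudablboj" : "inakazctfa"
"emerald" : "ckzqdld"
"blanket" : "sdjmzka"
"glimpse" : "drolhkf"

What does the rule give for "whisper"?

Rule — shift every letter 1 place backward in the alphabet (wrapping around), then reverse the string.
Starting from "whisper": after the first operation, "vghrodq"; after the second, "qdorhgv".

qdorhgv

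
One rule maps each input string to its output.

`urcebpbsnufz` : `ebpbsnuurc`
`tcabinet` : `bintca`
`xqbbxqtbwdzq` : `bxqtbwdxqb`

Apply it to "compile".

In each case the input is transformed by: delete the last 2 characters, then move the first 3 characters to the end (rotate left by 3).
"compile" → "compi" → "picom".
(Check on "xqbbxqtbwdzq": → "xqbbxqtbwd" → "bxqtbwdxqb" ✓)

picom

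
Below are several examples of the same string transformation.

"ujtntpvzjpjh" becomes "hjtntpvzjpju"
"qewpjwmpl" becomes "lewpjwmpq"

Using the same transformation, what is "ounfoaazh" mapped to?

The pattern: swap the first and last characters.
"ounfoaazh" → "hunfoaazo".

hunfoaazo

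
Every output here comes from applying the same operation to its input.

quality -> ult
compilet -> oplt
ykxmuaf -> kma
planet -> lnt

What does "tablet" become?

alt

The transformation: keep every other character starting from the second (positions 2nd, 4th, 6th, ...).
Applying that to "tablet" gives "alt".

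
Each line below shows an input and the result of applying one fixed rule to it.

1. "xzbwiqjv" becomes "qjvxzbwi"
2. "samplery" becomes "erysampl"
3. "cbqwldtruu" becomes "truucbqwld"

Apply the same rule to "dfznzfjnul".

jnuldfznzf

The pattern: move the first character to the end, then swap the front and back halves of the string.
For "dfznzfjnul", step one produces "fznzfjnuld"; step two turns that into "jnuldfznzf".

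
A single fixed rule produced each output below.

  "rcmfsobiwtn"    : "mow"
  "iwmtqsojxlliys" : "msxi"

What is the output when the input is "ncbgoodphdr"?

Looking at the pairs, the operation is to keep one character in every 3, starting at position 3 (positions 3rd, 6th, 9th, ...).
So "ncbgoodphdr" becomes "boh".

boh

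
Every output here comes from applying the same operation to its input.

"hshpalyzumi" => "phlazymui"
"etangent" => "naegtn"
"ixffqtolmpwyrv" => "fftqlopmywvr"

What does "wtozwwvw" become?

What's happening: delete the first 2 characters, then swap each adjacent pair of characters (1↔2, 3↔4, ...).
Starting from "wtozwwvw": after the first operation, "ozwwvw"; after the second, "zowwwv".

zowwwv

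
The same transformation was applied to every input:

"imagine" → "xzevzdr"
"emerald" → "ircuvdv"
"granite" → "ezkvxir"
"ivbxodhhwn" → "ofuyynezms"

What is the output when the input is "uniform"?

wfidlez

Each output is the input with this applied: shift every letter 9 places backward in the alphabet (wrapping around), then move the first 3 characters to the end (rotate left by 3).
Working it through for "uniform": intermediate "lezwfid", final "wfidlez".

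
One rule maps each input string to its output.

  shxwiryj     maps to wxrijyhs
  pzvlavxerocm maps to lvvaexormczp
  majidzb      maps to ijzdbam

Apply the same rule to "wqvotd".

The pattern: swap each adjacent pair of characters (1↔2, 3↔4, ...), then move the first 2 characters to the end (rotate left by 2).
Applying both steps to "wqvotd": "qwovdt", then "ovdtqw".

ovdtqw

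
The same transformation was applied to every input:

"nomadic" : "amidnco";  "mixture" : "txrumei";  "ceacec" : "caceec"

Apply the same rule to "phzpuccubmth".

The transformation: move the first 2 characters to the end (rotate left by 2), then swap each adjacent pair of characters (1↔2, 3↔4, ...).
Doing the same to "phzpuccubmth": "pzcuucmbhthp".

pzcuucmbhthp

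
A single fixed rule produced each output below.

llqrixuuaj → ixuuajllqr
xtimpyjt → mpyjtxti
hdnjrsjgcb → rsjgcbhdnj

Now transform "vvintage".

The rule is to move the last character to the front, then swap the front and back halves of the string.
On "vvintage": the first step gives "evvintag", and the second then gives "ntagevvi".

ntagevvi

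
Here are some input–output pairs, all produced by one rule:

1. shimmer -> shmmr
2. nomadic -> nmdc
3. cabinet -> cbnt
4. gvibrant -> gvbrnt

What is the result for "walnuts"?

wlnts

The pattern: remove every vowel.
On "walnuts" that produces "wlnts".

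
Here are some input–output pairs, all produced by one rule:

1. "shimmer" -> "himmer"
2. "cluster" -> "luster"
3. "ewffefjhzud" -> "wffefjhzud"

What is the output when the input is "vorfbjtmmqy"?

What's happening: delete the first character.
On "vorfbjtmmqy" that produces "orfbjtmmqy".

orfbjtmmqy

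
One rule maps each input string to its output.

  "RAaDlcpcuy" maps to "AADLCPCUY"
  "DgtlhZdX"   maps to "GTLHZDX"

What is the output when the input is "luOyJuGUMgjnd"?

UOYJUGUMGJND

The rule is to delete the first character, then convert every letter to uppercase.
"luOyJuGUMgjnd" → "uOyJuGUMgjnd" → "UOYJUGUMGJND".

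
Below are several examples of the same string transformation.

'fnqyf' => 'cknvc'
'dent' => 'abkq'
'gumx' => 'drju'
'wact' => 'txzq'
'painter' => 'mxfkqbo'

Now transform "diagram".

afxdoxj

What's happening: shift every letter 3 places backward in the alphabet (wrapping around).
So "diagram" becomes "afxdoxj".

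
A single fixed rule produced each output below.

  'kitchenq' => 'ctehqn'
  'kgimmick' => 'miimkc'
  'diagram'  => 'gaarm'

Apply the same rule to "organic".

aginc

Each output is the input with this applied: delete the first 2 characters, then swap each adjacent pair of characters (1↔2, 3↔4, ...).
Applying both steps to "organic": "ganic", then "aginc".
(Check on "kitchenq": → "tchenq" → "ctehqn" ✓)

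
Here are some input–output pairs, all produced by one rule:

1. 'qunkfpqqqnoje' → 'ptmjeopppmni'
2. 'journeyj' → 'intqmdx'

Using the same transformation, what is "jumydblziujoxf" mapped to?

The pattern: delete the last character, then shift every letter 1 place backward in the alphabet (wrapping around).
Starting from "jumydblziujoxf": after the first operation, "jumydblziujox"; after the second, "itlxcakyhtinw".

itlxcakyhtinw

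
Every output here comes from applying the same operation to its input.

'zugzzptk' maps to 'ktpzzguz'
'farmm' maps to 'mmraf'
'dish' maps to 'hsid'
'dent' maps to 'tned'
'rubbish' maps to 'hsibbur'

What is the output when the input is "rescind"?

dnicser

Rule — reverse the string.
Applying that to "rescind" gives "dnicser".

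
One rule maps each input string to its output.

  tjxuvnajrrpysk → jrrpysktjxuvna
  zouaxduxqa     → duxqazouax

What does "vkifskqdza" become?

kqdzavkifs

What's happening: swap the front and back halves of the string.
So "vkifskqdza" becomes "kqdzavkifs".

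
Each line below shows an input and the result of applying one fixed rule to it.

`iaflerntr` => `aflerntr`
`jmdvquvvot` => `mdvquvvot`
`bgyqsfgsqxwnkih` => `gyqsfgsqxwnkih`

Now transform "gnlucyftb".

Rule — delete the first character.
On "gnlucyftb" that produces "nlucyftb".

nlucyftb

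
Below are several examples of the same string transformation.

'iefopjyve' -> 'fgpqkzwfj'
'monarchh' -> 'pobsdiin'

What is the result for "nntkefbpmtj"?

oulfgcqnuko

Looking at the pairs, the operation is to shift every letter 1 place forward in the alphabet (wrapping around), then move the first character to the end.
"nntkefbpmtj" → "ooulfgcqnuk" → "oulfgcqnuko".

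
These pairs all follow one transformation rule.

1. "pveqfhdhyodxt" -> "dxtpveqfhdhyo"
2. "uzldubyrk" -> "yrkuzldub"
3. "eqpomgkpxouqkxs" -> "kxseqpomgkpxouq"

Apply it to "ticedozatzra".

zraticedozat

The rule is to move the last 3 characters to the front (rotate right by 3).
Applying that to "ticedozatzra" gives "zraticedozat".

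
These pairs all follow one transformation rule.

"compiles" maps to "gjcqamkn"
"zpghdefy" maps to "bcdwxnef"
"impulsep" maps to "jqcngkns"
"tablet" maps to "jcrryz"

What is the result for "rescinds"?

glbqpcqa

Rule — shift every letter 2 places backward in the alphabet (wrapping around), then swap the front and back halves of the string.
Applying both steps to "rescinds": "pcqaglbq", then "glbqpcqa".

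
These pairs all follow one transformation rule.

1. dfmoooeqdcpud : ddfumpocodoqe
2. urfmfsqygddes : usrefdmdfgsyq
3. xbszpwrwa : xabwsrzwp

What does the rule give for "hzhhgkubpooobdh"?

Looking at the pairs, the operation is to take characters alternately from the front and the back (1st, last, 2nd, 2nd-last, ...).
For "hzhhgkubpooobdh" the result is "hhzdhbhogokoupb".

hhzdhbhogokoupb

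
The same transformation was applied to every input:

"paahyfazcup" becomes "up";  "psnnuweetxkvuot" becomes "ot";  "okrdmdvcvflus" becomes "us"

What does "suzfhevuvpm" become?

pm

Rule — keep only the last 2 characters.
"suzfhevuvpm" → "pm".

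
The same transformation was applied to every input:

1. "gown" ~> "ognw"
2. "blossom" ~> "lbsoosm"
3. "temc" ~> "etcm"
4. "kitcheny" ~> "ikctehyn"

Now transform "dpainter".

Each output is the input with this applied: swap each adjacent pair of characters (1↔2, 3↔4, ...).
For "dpainter" the result is "pdiatnre".

pdiatnre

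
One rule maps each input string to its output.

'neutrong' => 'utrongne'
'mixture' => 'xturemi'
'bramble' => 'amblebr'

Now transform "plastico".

asticopl

In each case the input is transformed by: move the first 2 characters to the end (rotate left by 2).
"plastico" → "asticopl".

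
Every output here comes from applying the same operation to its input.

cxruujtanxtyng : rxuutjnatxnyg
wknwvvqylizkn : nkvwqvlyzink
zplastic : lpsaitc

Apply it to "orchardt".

The transformation: delete the first character, then swap each adjacent pair of characters (1↔2, 3↔4, ...).
Doing the same to "orchardt": "crahdrt".

crahdrt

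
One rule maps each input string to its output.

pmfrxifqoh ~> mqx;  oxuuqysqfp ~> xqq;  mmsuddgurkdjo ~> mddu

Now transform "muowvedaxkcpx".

In each case the input is transformed by: take characters alternately from the front and the back (1st, last, 2nd, 2nd-last, ...), then keep one character in every 3, starting at position 3 (positions 3rd, 6th, 9th, ...).
"muowvedaxkcpx" → "mxupocwkvxead" → "ucva".

ucva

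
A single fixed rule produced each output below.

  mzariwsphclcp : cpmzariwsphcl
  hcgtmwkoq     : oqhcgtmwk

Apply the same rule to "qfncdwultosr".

srqfncdwulto

The pattern: move the last 2 characters to the front (rotate right by 2).
Doing the same to "qfncdwultosr": "srqfncdwulto".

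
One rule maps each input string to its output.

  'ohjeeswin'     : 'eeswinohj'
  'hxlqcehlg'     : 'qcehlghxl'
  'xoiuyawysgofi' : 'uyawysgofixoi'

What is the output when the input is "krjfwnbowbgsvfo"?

The pattern: move the first 3 characters to the end (rotate left by 3).
Doing the same to "krjfwnbowbgsvfo": "fwnbowbgsvfokrj".

fwnbowbgsvfokrj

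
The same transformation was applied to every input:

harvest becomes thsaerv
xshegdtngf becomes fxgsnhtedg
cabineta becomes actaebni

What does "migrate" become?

emtiagr

Rule — reverse the string, then take characters alternately from the front and the back (1st, last, 2nd, 2nd-last, ...).
"migrate" → "emtiagr".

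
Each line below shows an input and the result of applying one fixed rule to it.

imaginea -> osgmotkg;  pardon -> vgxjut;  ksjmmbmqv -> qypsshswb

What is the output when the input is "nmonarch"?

What's happening: shift every letter 6 places forward in the alphabet (wrapping around).
Doing the same to "nmonarch": "tsutgxin".

tsutgxin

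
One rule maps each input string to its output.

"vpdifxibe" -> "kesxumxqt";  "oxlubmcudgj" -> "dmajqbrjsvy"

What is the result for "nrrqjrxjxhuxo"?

Rule — shift every letter 11 places backward in the alphabet (wrapping around).
"nrrqjrxjxhuxo" → "cggfygmymwjmd".

cggfygmymwjmd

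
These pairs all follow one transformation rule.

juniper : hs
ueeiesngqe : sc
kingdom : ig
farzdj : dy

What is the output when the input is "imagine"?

The rule is to shift every letter 2 places backward in the alphabet (wrapping around), then keep only the first 2 characters.
"imagine" → "gkyeglc" → "gk".

gk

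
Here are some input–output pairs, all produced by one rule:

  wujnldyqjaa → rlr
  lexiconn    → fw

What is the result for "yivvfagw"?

The transformation: keep one character in every 3, starting at position 3 (positions 3rd, 6th, 9th, ...), then shift every letter 8 places forward in the alphabet (wrapping around).
Applying both steps to "yivvfagw": "va", then "di".

di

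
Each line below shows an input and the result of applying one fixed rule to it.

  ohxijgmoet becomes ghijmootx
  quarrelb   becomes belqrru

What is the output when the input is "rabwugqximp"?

Each output is the input with this applied: sort the characters into alphabetical order, then delete the first character.
Starting from "rabwugqximp": after the first operation, "abgimpqruwx"; after the second, "bgimpqruwx".

bgimpqruwx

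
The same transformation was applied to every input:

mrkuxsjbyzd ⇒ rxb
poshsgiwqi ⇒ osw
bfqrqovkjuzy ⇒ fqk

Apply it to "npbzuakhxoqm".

In each case the input is transformed by: delete the last 2 characters, then keep one character in every 3, starting at position 2 (positions 2nd, 5th, 8th, ...).
For "npbzuakhxoqm", step one produces "npbzuakhxo"; step two turns that into "puh".

puh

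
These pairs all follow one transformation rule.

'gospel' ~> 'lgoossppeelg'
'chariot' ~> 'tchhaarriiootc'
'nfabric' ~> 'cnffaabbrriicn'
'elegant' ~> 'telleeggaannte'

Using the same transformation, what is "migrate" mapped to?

emiiggrraattem

The transformation: double every character, then swap the first and last characters.
For "migrate" the result is "emiiggrraattem".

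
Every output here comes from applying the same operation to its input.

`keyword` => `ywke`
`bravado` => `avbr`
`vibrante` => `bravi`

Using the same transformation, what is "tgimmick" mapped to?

In each case the input is transformed by: delete the last 3 characters, then move the first 2 characters to the end (rotate left by 2).
Applying both steps to "tgimmick": "tgimm", then "immtg".
(Check on "vibrante": → "vibra" → "bravi" ✓)

immtg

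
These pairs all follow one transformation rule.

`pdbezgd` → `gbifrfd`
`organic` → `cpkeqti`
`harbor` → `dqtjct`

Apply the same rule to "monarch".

ctejoqp

Each output is the input with this applied: shift every letter 2 places forward in the alphabet (wrapping around), then move the first 3 characters to the end (rotate left by 3).
Applying both steps to "monarch": "oqpctej", then "ctejoqp".
(Check on "harbor": → "jctdqt" → "dqtjct" ✓)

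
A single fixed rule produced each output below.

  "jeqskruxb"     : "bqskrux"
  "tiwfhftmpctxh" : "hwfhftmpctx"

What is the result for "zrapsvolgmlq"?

Rule — delete the first 2 characters, then move the last character to the front.
Starting from "zrapsvolgmlq": after the first operation, "apsvolgmlq"; after the second, "qapsvolgml".
(Check on "tiwfhftmpctxh": → "wfhftmpctxh" → "hwfhftmpctx" ✓)

qapsvolgml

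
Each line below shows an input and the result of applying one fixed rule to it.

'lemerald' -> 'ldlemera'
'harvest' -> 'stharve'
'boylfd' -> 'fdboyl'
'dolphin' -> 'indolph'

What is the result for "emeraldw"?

What's happening: move the last 2 characters to the front (rotate right by 2).
"emeraldw" → "dwemeral".

dwemeral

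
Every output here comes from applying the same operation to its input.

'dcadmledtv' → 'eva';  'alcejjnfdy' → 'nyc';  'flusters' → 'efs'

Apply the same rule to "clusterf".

ecs

Rule — swap the front and back halves of the string, then keep one character in every 3, starting at position 2 (positions 2nd, 5th, 8th, ...).
"clusterf" → "terfclus" → "ecs".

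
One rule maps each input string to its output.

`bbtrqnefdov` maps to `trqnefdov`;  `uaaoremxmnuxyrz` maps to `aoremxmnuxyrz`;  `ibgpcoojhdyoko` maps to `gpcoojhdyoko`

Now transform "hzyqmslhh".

yqmslhh

The pattern: delete the first 2 characters.
Doing the same to "hzyqmslhh": "yqmslhh".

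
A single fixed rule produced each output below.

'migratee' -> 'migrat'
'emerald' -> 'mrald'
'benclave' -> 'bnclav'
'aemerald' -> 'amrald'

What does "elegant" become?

Each output is the input with this applied: remove every "e".
"elegant" → "lgant".

lgant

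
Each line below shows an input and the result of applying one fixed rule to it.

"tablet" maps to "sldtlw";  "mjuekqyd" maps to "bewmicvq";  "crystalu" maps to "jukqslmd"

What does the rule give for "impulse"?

Rule — swap each adjacent pair of characters (1↔2, 3↔4, ...), then shift every letter 8 places backward in the alphabet (wrapping around).
So "impulse" becomes "eamhkdw".

eamhkdw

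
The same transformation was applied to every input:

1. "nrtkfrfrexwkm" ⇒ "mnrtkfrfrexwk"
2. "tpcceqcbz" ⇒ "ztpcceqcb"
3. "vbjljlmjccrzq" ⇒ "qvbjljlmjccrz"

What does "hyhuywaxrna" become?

ahyhuywaxrn

Looking at the pairs, the operation is to move the last character to the front.
On "hyhuywaxrna" that produces "ahyhuywaxrn".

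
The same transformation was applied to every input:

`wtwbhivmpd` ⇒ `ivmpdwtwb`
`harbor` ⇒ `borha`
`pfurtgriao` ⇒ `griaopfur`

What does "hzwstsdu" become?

What's happening: swap the front and back halves of the string, then delete the last character.
Applying both steps to "hzwstsdu": "tsduhzws", then "tsduhzw".

tsduhzw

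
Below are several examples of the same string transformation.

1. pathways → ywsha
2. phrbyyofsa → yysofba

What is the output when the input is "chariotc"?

The rule is to delete the first 3 characters, then sort the characters into reverse alphabetical order.
Starting from "chariotc": after the first operation, "riotc"; after the second, "troic".

troic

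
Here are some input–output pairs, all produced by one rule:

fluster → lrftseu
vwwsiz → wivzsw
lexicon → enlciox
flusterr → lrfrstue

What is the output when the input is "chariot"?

The pattern: swap each adjacent pair of characters (1↔2, 3↔4, ...), then take characters alternately from the front and the back (1st, last, 2nd, 2nd-last, ...).
On "chariot": the first step gives "hcraoit", and the second then gives "htciroa".

htciroa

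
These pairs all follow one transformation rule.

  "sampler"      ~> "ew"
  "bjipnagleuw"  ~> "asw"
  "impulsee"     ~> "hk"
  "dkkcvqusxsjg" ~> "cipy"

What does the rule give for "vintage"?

What's happening: shift every letter 8 places backward in the alphabet (wrapping around), then keep one character in every 3, starting at position 3 (positions 3rd, 6th, 9th, ...).
"vintage" → "naflsyw" → "fy".
(Check on "impulsee": → "aehmdkww" → "hk" ✓)

fy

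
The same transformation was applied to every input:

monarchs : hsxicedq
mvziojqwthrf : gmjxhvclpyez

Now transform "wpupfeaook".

Rule — shift every letter 10 places backward in the alphabet (wrapping around), then swap the front and back halves of the string.
"wpupfeaook" → "mfkfvuqeea" → "uqeeamfkfv".

uqeeamfkfv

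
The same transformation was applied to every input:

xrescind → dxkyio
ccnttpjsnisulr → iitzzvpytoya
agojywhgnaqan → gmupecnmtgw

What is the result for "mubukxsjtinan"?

sahaqdypzot

The rule is to delete the last 2 characters, then shift every letter 6 places forward in the alphabet (wrapping around).
For "mubukxsjtinan", step one produces "mubukxsjtin"; step two turns that into "sahaqdypzot".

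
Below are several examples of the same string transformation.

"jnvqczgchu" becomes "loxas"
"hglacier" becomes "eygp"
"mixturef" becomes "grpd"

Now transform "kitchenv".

What's happening: shift every letter 2 places backward in the alphabet (wrapping around), then keep every other character starting from the second (positions 2nd, 4th, 6th, ...).
"kitchenv" → "igrafclt" → "gact".

gact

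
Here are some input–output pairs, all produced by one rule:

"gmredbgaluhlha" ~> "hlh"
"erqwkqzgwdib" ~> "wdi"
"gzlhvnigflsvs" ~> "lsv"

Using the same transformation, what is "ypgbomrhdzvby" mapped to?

zvb

What's happening: move the last character to the front, then keep only the last 3 characters.
Starting from "ypgbomrhdzvby": after the first operation, "yypgbomrhdzvb"; after the second, "zvb".
(Check on "erqwkqzgwdib": → "berqwkqzgwdi" → "wdi" ✓)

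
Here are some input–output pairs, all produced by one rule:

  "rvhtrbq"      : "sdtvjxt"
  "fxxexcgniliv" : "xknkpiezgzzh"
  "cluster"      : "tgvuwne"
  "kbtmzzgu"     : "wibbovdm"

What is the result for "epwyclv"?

xneayrg

The rule is to shift every letter 2 places forward in the alphabet (wrapping around), then reverse the string.
For "epwyclv", step one produces "gryaenx"; step two turns that into "xneayrg".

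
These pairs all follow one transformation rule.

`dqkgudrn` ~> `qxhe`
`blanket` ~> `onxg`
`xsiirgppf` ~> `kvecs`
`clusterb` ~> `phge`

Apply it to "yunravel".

lanr

What's happening: keep every other character starting from the first (positions 1st, 3rd, 5th, ...), then shift every letter 13 places forward in the alphabet (wrapping around) — i.e. ROT13.
Starting from "yunravel": after the first operation, "ynae"; after the second, "lanr".
(Check on "dqkgudrn": → "dkur" → "qxhe" ✓)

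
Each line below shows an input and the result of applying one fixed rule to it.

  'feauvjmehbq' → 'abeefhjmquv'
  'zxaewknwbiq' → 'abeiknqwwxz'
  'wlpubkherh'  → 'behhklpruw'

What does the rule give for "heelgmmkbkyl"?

beeghkkllmmy

Each output is the input with this applied: sort the characters into alphabetical order.
So "heelgmmkbkyl" becomes "beeghkkllmmy".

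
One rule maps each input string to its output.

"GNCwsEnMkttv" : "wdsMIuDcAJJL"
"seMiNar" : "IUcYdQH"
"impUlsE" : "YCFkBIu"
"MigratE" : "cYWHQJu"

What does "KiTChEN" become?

In each case the input is transformed by: shift every letter 10 places backward in the alphabet (wrapping around), then flip the case of every letter.
Applying both steps to "KiTChEN": "AyJSxUD", then "aYjsXud".

aYjsXud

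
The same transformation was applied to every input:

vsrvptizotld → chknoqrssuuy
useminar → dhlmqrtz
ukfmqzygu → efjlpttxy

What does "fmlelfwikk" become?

The rule is to shift every letter 1 place backward in the alphabet (wrapping around), then sort the characters into alphabetical order.
Starting from "fmlelfwikk": after the first operation, "elkdkevhjj"; after the second, "deehjjkklv".

deehjjkklv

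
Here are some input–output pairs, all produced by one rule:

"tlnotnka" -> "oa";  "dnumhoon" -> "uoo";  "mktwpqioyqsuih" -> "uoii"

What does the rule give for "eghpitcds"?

Looking at the pairs, the operation is to sort the characters into reverse alphabetical order, then keep only the vowels.
Applying both steps to "eghpitcds": "tspihgedc", then "ie".

ie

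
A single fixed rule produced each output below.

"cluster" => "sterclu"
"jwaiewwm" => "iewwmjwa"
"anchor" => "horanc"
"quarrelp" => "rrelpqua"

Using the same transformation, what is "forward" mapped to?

In each case the input is transformed by: move the first 3 characters to the end (rotate left by 3).
On "forward" that produces "wardfor".

wardfor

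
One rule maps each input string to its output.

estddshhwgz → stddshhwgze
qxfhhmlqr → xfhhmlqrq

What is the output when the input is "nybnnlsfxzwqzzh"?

ybnnlsfxzwqzzhn

In each case the input is transformed by: move the first character to the end.
On "nybnnlsfxzwqzzh" that produces "ybnnlsfxzwqzzhn".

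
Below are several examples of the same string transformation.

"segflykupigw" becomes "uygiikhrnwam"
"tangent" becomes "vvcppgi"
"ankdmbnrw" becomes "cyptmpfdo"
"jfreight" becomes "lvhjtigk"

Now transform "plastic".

In each case the input is transformed by: take characters alternately from the front and the back (1st, last, 2nd, 2nd-last, ...), then shift every letter 2 places forward in the alphabet (wrapping around).
Working it through for "plastic": intermediate "pcliats", final "renkcvu".

renkcvu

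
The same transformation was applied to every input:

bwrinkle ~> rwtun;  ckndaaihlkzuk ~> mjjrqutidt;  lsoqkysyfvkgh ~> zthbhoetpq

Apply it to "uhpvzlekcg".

eiuntlp

The transformation: delete the first 3 characters, then shift every letter 9 places forward in the alphabet (wrapping around).
"uhpvzlekcg" → "vzlekcg" → "eiuntlp".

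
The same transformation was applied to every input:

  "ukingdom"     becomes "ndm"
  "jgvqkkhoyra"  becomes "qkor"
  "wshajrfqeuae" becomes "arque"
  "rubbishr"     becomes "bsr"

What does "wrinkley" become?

nly

Rule — delete the first 3 characters, then keep every other character starting from the first (positions 1st, 3rd, 5th, ...).
"wrinkley" → "nkley" → "nly".
(Check on "jgvqkkhoyra": → "qkkhoyra" → "qkor" ✓)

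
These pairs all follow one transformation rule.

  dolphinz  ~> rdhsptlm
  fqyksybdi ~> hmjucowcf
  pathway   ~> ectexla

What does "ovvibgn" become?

The transformation: shift every letter 4 places forward in the alphabet (wrapping around), then move the last 2 characters to the front (rotate right by 2).
Applying that to "ovvibgn" gives "krszzmf".
(Check on "dolphinz": → "hsptlmrd" → "rdhsptlm" ✓)

krszzmf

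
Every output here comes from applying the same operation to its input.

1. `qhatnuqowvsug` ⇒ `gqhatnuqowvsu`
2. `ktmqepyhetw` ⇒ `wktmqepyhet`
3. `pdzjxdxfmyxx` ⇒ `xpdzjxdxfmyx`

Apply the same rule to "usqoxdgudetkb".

busqoxdgudetk

The rule is to move the last character to the front.
So "usqoxdgudetkb" becomes "busqoxdgudetk".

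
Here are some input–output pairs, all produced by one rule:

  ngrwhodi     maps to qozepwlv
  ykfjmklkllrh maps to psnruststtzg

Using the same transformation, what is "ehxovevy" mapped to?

Looking at the pairs, the operation is to shift every letter 8 places forward in the alphabet (wrapping around), then swap the first and last characters.
Applying both steps to "ehxovevy": "mpfwdmdg", then "gpfwdmdm".

gpfwdmdm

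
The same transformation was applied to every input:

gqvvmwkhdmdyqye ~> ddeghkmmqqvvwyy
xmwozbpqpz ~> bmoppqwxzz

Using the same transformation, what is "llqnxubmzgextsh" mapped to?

The transformation: sort the characters into alphabetical order.
For "llqnxubmzgextsh" the result is "beghllmnqstuxxz".

beghllmnqstuxxz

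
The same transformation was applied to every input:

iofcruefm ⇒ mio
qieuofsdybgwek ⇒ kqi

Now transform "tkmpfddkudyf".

ftk

The transformation: move the last character to the front, then keep only the first 3 characters.
"tkmpfddkudyf" → "ftkmpfddkudy" → "ftk".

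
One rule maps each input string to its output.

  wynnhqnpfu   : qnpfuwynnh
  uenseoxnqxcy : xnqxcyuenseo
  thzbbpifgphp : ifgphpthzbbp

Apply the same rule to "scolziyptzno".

yptznoscolzi

The transformation: swap the front and back halves of the string.
So "scolziyptzno" becomes "yptznoscolzi".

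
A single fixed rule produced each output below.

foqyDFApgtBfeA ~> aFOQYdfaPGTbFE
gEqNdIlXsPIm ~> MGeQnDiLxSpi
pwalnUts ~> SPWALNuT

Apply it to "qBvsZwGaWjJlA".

aQbVSzWgAwJjL

What's happening: flip the case of every letter, then move the last character to the front.
Working it through for "qBvsZwGaWjJlA": intermediate "QbVSzWgAwJjLa", final "aQbVSzWgAwJjL".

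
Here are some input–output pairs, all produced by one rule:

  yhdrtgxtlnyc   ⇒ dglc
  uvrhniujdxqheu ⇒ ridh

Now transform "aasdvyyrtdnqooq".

In each case the input is transformed by: keep one character in every 3, starting at position 3 (positions 3rd, 6th, 9th, ...).
On "aasdvyyrtdnqooq" that produces "sytqq".

sytqq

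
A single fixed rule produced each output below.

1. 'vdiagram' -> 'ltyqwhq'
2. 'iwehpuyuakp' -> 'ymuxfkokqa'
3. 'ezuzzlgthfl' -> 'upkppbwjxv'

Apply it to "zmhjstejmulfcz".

pcxzijuzckbvs

Looking at the pairs, the operation is to delete the last character, then shift every letter 10 places backward in the alphabet (wrapping around).
For "zmhjstejmulfcz", step one produces "zmhjstejmulfc"; step two turns that into "pcxzijuzckbvs".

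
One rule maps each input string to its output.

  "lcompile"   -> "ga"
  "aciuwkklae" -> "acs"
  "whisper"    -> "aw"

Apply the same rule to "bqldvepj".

Looking at the pairs, the operation is to shift every letter 8 places backward in the alphabet (wrapping around), then keep one character in every 3, starting at position 3 (positions 3rd, 6th, 9th, ...).
So "bqldvepj" becomes "dw".
(Check on "whisper": → "ozakhwj" → "aw" ✓)

dw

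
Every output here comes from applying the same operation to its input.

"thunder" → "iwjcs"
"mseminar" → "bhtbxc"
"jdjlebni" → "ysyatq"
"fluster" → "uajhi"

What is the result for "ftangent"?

uipcvt

What's happening: shift every letter 11 places backward in the alphabet (wrapping around), then delete the last 2 characters.
Starting from "ftangent": after the first operation, "uipcvtci"; after the second, "uipcvt".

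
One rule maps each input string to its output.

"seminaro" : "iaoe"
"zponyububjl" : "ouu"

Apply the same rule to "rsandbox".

Each output is the input with this applied: move the first 2 characters to the end (rotate left by 2), then keep only the vowels.
"rsandbox" → "andboxrs" → "ao".

ao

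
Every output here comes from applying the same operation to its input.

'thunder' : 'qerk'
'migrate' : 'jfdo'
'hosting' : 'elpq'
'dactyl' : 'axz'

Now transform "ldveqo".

The transformation: shift every letter 3 places backward in the alphabet (wrapping around), then delete the last 3 characters.
For "ldveqo", step one produces "iasbnl"; step two turns that into "ias".

ias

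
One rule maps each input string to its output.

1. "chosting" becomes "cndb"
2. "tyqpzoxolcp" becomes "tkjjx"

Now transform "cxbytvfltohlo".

stqgjg

The pattern: keep every other character starting from the second (positions 2nd, 4th, 6th, ...), then shift every letter 5 places backward in the alphabet (wrapping around).
On "cxbytvfltohlo": the first step gives "xyvlol", and the second then gives "stqgjg".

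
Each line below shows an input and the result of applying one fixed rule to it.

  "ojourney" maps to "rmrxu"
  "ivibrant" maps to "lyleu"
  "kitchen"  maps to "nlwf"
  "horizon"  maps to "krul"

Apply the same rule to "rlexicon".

uohal

Looking at the pairs, the operation is to delete the last 3 characters, then shift every letter 3 places forward in the alphabet (wrapping around).
Working it through for "rlexicon": intermediate "rlexi", final "uohal".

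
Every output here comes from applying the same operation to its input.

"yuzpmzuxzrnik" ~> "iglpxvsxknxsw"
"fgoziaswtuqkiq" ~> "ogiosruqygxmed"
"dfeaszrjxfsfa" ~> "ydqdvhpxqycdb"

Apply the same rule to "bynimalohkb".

What's happening: shift every letter 2 places backward in the alphabet (wrapping around), then reverse the string.
Working it through for "bynimalohkb": intermediate "zwlgkyjmfiz", final "zifmjykglwz".
(Check on "dfeaszrjxfsfa": → "bdcyqxphvdqdy" → "ydqdvhpxqycdb" ✓)

zifmjykglwz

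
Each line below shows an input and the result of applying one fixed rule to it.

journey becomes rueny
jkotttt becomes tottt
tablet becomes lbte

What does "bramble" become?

In each case the input is transformed by: delete the first 2 characters, then swap each adjacent pair of characters (1↔2, 3↔4, ...).
Applying that to "bramble" gives "malbe".

malbe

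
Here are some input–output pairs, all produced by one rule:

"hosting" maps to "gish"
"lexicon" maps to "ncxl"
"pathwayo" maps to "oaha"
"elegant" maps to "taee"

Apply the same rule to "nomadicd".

The transformation: reverse the string, then keep every other character starting from the first (positions 1st, 3rd, 5th, ...).
Starting from "nomadicd": after the first operation, "dcidamon"; after the second, "diao".

diao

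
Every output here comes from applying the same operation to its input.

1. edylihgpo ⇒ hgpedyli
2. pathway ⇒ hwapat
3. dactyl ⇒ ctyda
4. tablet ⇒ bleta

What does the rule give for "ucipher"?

Each output is the input with this applied: delete the last character, then move the last 3 characters to the front (rotate right by 3).
Starting from "ucipher": after the first operation, "uciphe"; after the second, "pheuci".

pheuci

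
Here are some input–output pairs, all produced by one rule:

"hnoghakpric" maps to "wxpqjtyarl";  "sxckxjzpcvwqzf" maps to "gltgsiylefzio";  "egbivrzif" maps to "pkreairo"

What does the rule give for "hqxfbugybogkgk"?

The rule is to delete the first character, then shift every letter 9 places forward in the alphabet (wrapping around).
Working it through for "hqxfbugybogkgk": intermediate "qxfbugybogkgk", final "zgokdphkxptpt".
(Check on "sxckxjzpcvwqzf": → "xckxjzpcvwqzf" → "gltgsiylefzio" ✓)

zgokdphkxptpt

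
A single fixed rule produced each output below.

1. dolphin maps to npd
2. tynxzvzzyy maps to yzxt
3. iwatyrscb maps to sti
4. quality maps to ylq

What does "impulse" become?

The rule is to keep one character in every 3, starting at position 1 (positions 1st, 4th, 7th, ...), then reverse the string.
Doing the same to "impulse": "eui".

eui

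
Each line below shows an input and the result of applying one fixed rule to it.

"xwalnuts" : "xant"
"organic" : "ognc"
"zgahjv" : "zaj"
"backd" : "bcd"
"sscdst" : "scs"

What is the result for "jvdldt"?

jdd

Rule — keep every other character starting from the first (positions 1st, 3rd, 5th, ...).
On "jvdldt" that produces "jdd".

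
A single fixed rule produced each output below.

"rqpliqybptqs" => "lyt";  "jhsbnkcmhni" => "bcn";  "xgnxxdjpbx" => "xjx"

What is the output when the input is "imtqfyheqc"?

qhc

What's happening: delete the first 3 characters, then keep one character in every 3, starting at position 1 (positions 1st, 4th, 7th, ...).
Applying both steps to "imtqfyheqc": "qfyheqc", then "qhc".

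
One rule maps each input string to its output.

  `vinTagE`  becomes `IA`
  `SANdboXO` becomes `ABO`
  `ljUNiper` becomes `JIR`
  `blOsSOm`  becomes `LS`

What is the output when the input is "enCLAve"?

The transformation: keep one character in every 3, starting at position 2 (positions 2nd, 5th, 8th, ...), then convert every letter to uppercase.
Applying both steps to "enCLAve": "nA", then "NA".

NA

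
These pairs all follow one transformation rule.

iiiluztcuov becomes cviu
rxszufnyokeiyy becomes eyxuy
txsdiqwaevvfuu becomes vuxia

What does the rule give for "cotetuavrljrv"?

vjot

What's happening: keep one character in every 3, starting at position 2 (positions 2nd, 5th, 8th, ...), then move the last 2 characters to the front (rotate right by 2).
Starting from "cotetuavrljrv": after the first operation, "otvj"; after the second, "vjot".
(Check on "rxszufnyokeiyy": → "xuyey" → "eyxuy" ✓)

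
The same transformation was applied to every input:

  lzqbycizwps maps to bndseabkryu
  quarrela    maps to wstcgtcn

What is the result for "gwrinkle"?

The pattern: swap each adjacent pair of characters (1↔2, 3↔4, ...), then shift every letter 2 places forward in the alphabet (wrapping around).
Starting from "gwrinkle": after the first operation, "wgirknel"; after the second, "yiktmpgn".

yiktmpgn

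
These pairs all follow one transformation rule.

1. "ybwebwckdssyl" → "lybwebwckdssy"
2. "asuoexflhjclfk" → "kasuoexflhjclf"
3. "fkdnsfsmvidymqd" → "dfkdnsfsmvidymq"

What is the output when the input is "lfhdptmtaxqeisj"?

Each output is the input with this applied: move the last character to the front.
So "lfhdptmtaxqeisj" becomes "jlfhdptmtaxqeis".

jlfhdptmtaxqeis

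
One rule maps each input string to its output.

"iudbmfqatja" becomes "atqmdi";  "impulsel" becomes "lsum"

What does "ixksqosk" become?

In each case the input is transformed by: reverse the string, then keep every other character starting from the first (positions 1st, 3rd, 5th, ...).
Working it through for "ixksqosk": intermediate "ksoqskxi", final "kosx".

kosx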